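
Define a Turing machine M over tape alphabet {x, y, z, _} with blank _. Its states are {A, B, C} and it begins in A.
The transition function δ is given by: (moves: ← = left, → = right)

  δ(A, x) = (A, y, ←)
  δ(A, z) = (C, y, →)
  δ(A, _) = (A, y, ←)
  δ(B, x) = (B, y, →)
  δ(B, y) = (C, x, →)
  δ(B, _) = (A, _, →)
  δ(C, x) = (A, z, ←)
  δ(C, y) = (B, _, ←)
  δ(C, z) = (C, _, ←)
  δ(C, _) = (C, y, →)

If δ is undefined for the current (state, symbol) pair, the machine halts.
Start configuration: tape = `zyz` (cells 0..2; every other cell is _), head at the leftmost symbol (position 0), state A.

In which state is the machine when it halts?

A

state=A head=0 tape=[z]yz   (A,z)→(C,y,→)
state=C head=1 tape=y[y]z   (C,y)→(B,_,←)
state=B head=0 tape=[y]_z   (B,y)→(C,x,→)
state=C head=1 tape=x[_]z   (C,_)→(C,y,→)
state=C head=2 tape=xy[z]   (C,z)→(C,_,←)
state=C head=1 tape=x[y]_   (C,y)→(B,_,←)
state=B head=0 tape=[x]__   (B,x)→(B,y,→)
state=B head=1 tape=y[_]_   (B,_)→(A,_,→)
state=A head=2 tape=y_[_]   (A,_)→(A,y,←)
state=A head=1 tape=y[_]y   (A,_)→(A,y,←)
state=A head=0 tape=[y]yy
No transition is defined for (A, y); M halts in state A.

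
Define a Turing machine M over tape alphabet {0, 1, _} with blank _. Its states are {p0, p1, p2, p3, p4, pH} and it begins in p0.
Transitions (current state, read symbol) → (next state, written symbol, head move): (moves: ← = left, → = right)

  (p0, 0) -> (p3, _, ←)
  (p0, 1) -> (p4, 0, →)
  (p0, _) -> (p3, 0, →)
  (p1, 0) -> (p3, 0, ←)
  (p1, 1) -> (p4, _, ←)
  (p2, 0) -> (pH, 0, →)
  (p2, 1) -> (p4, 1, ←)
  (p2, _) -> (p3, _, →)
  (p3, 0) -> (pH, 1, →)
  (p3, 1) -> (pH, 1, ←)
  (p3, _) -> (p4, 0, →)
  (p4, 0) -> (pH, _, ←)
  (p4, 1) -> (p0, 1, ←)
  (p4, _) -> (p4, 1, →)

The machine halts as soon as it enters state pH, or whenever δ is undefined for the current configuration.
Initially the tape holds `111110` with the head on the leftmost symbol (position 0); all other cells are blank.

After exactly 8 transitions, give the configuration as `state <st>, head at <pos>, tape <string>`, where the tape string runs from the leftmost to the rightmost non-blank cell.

p0 | _[1]11110   read 1 → write 0, move →, go to p4
p4 | _0[1]1110   read 1 → write 1, move ←, go to p0
p0 | _[0]11110   read 0 → write _, move ←, go to p3
p3 | [_]_11110   read _ → write 0, move →, go to p4
p4 | 0[_]11110   read _ → write 1, move →, go to p4
p4 | 01[1]1110   read 1 → write 1, move ←, go to p0
p0 | 0[1]11110   read 1 → write 0, move →, go to p4
p4 | 00[1]1110   read 1 → write 1, move ←, go to p0
p0 | 0[0]11110
After 8 steps: state p0, head at 0, tape 0011110.

state p0, head at 0, tape 0011110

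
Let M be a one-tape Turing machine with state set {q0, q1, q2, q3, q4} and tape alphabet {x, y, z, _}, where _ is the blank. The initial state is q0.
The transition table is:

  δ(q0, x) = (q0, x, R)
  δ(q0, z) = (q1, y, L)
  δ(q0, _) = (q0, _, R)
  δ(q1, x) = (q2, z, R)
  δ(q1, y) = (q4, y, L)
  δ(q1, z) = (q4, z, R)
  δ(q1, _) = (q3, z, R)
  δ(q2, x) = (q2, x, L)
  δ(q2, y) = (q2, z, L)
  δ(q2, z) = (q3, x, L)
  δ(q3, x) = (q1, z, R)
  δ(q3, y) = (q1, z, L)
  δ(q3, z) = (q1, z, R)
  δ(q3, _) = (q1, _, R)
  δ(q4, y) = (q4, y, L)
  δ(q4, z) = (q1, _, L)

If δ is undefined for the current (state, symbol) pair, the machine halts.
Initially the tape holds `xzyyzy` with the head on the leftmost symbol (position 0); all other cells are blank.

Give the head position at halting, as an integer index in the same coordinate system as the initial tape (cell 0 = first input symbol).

state=q0 head=0 tape=_[x]zyyzy_   (q0,x)→(q0,x,R)
state=q0 head=1 tape=_x[z]yyzy_   (q0,z)→(q1,y,L)
state=q1 head=0 tape=_[x]yyyzy_   (q1,x)→(q2,z,R)
state=q2 head=1 tape=_z[y]yyzy_   (q2,y)→(q2,z,L)
state=q2 head=0 tape=_[z]zyyzy_   (q2,z)→(q3,x,L)
state=q3 head=-1 tape=[_]xzyyzy_   (q3,_)→(q1,_,R)
state=q1 head=0 tape=_[x]zyyzy_   (q1,x)→(q2,z,R)
state=q2 head=1 tape=_z[z]yyzy_   (q2,z)→(q3,x,L)
state=q3 head=0 tape=_[z]xyyzy_   (q3,z)→(q1,z,R)
state=q1 head=1 tape=_z[x]yyzy_   (q1,x)→(q2,z,R)
state=q2 head=2 tape=_zz[y]yzy_   (q2,y)→(q2,z,L)
state=q2 head=1 tape=_z[z]zyzy_   (q2,z)→(q3,x,L)
state=q3 head=0 tape=_[z]xzyzy_   (q3,z)→(q1,z,R)
state=q1 head=1 tape=_z[x]zyzy_   (q1,x)→(q2,z,R)
state=q2 head=2 tape=_zz[z]yzy_   (q2,z)→(q3,x,L)
state=q3 head=1 tape=_z[z]xyzy_   (q3,z)→(q1,z,R)
state=q1 head=2 tape=_zz[x]yzy_   (q1,x)→(q2,z,R)
state=q2 head=3 tape=_zzz[y]zy_   (q2,y)→(q2,z,L)
state=q2 head=2 tape=_zz[z]zzy_   (q2,z)→(q3,x,L)
state=q3 head=1 tape=_z[z]xzzy_   (q3,z)→(q1,z,R)
state=q1 head=2 tape=_zz[x]zzy_   (q1,x)→(q2,z,R)
state=q2 head=3 tape=_zzz[z]zy_   (q2,z)→(q3,x,L)
state=q3 head=2 tape=_zz[z]xzy_   (q3,z)→(q1,z,R)
state=q1 head=3 tape=_zzz[x]zy_   (q1,x)→(q2,z,R)
state=q2 head=4 tape=_zzzz[z]y_   (q2,z)→(q3,x,L)
state=q3 head=3 tape=_zzz[z]xy_   (q3,z)→(q1,z,R)
state=q1 head=4 tape=_zzzz[x]y_   (q1,x)→(q2,z,R)
state=q2 head=5 tape=_zzzzz[y]_   (q2,y)→(q2,z,L)
state=q2 head=4 tape=_zzzz[z]z_   (q2,z)→(q3,x,L)
state=q3 head=3 tape=_zzz[z]xz_   (q3,z)→(q1,z,R)
state=q1 head=4 tape=_zzzz[x]z_   (q1,x)→(q2,z,R)
state=q2 head=5 tape=_zzzzz[z]_   (q2,z)→(q3,x,L)
state=q3 head=4 tape=_zzzz[z]x_   (q3,z)→(q1,z,R)
state=q1 head=5 tape=_zzzzz[x]_   (q1,x)→(q2,z,R)
state=q2 head=6 tape=_zzzzzz[_]
At halt the head is at cell 6.

6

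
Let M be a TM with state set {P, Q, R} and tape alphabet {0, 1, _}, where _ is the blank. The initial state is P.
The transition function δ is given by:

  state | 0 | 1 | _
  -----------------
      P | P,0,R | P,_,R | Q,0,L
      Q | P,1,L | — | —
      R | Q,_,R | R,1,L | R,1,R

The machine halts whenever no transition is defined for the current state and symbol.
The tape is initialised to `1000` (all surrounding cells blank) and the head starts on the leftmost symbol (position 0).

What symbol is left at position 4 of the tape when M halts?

0

state=P head=0 tape=_[1]000___   (P,1)→(P,_,R)
state=P head=1 tape=__[0]00___   (P,0)→(P,0,R)
state=P head=2 tape=__0[0]0___   (P,0)→(P,0,R)
state=P head=3 tape=__00[0]___   (P,0)→(P,0,R)
state=P head=4 tape=__000[_]__   (P,_)→(Q,0,L)
state=Q head=3 tape=__00[0]0__   (Q,0)→(P,1,L)
state=P head=2 tape=__0[0]10__   (P,0)→(P,0,R)
state=P head=3 tape=__00[1]0__   (P,1)→(P,_,R)
state=P head=4 tape=__00_[0]__   (P,0)→(P,0,R)
state=P head=5 tape=__00_0[_]_   (P,_)→(Q,0,L)
state=Q head=4 tape=__00_[0]0_   (Q,0)→(P,1,L)
state=P head=3 tape=__00[_]10_   (P,_)→(Q,0,L)
state=Q head=2 tape=__0[0]010_   (Q,0)→(P,1,L)
state=P head=1 tape=__[0]1010_   (P,0)→(P,0,R)
state=P head=2 tape=__0[1]010_   (P,1)→(P,_,R)
state=P head=3 tape=__0_[0]10_   (P,0)→(P,0,R)
state=P head=4 tape=__0_0[1]0_   (P,1)→(P,_,R)
state=P head=5 tape=__0_0_[0]_   (P,0)→(P,0,R)
state=P head=6 tape=__0_0_0[_]   (P,_)→(Q,0,L)
state=Q head=5 tape=__0_0_[0]0   (Q,0)→(P,1,L)
state=P head=4 tape=__0_0[_]10   (P,_)→(Q,0,L)
state=Q head=3 tape=__0_[0]010   (Q,0)→(P,1,L)
state=P head=2 tape=__0[_]1010   (P,_)→(Q,0,L)
state=Q head=1 tape=__[0]01010   (Q,0)→(P,1,L)
state=P head=0 tape=_[_]101010   (P,_)→(Q,0,L)
state=Q head=-1 tape=[_]0101010
Cell 4 holds 0 when M halts.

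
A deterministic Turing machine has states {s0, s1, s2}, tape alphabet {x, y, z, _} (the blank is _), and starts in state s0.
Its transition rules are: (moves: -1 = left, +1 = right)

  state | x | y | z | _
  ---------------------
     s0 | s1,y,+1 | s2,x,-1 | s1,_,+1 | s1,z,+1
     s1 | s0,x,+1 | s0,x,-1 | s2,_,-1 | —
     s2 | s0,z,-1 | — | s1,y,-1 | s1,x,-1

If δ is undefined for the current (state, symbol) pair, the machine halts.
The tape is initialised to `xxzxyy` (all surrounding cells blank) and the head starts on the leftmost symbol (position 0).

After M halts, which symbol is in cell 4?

x

state=s0 head=0 tape=__[x]xzxyy   (s0,x)→(s1,y,+1)
state=s1 head=1 tape=__y[x]zxyy   (s1,x)→(s0,x,+1)
state=s0 head=2 tape=__yx[z]xyy   (s0,z)→(s1,_,+1)
state=s1 head=3 tape=__yx_[x]yy   (s1,x)→(s0,x,+1)
state=s0 head=4 tape=__yx_x[y]y   (s0,y)→(s2,x,-1)
state=s2 head=3 tape=__yx_[x]xy   (s2,x)→(s0,z,-1)
state=s0 head=2 tape=__yx[_]zxy   (s0,_)→(s1,z,+1)
state=s1 head=3 tape=__yxz[z]xy   (s1,z)→(s2,_,-1)
state=s2 head=2 tape=__yx[z]_xy   (s2,z)→(s1,y,-1)
state=s1 head=1 tape=__y[x]y_xy   (s1,x)→(s0,x,+1)
state=s0 head=2 tape=__yx[y]_xy   (s0,y)→(s2,x,-1)
state=s2 head=1 tape=__y[x]x_xy   (s2,x)→(s0,z,-1)
state=s0 head=0 tape=__[y]zx_xy   (s0,y)→(s2,x,-1)
state=s2 head=-1 tape=_[_]xzx_xy   (s2,_)→(s1,x,-1)
state=s1 head=-2 tape=[_]xxzx_xy
Cell 4 holds x when M halts.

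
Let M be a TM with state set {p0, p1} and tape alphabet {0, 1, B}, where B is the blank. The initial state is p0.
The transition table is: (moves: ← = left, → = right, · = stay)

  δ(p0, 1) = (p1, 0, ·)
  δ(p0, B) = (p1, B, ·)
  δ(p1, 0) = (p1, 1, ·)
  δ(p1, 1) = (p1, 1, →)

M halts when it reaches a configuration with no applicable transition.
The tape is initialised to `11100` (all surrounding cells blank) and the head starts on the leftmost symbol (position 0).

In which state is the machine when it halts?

p0 | [1]1100B   read 1 → write 0, move ·, go to p1
p1 | [0]1100B   read 0 → write 1, move ·, go to p1
p1 | [1]1100B   read 1 → write 1, move →, go to p1
p1 | 1[1]100B   read 1 → write 1, move →, go to p1
p1 | 11[1]00B   read 1 → write 1, move →, go to p1
p1 | 111[0]0B   read 0 → write 1, move ·, go to p1
p1 | 111[1]0B   read 1 → write 1, move →, go to p1
p1 | 1111[0]B   read 0 → write 1, move ·, go to p1
p1 | 1111[1]B   read 1 → write 1, move →, go to p1
p1 | 11111[B]
No transition is defined for (p1, B); M halts in state p1.

p1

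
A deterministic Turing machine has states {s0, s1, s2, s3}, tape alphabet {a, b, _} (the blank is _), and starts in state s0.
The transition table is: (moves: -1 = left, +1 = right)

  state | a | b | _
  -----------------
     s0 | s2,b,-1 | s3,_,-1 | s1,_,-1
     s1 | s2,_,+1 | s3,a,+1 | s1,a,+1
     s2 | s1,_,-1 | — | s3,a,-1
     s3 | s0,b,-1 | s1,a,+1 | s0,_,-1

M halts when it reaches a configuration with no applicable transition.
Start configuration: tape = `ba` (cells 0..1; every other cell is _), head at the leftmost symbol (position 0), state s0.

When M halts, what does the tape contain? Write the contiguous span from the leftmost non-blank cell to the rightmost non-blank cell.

aaa_b_ab_a

s0 | _______[b]a_   read b → write _, move -1, go to s3
s3 | ______[_]_a_   read _ → write _, move -1, go to s0
s0 | _____[_]__a_   read _ → write _, move -1, go to s1
s1 | ____[_]___a_   read _ → write a, move +1, go to s1
s1 | ____a[_]__a_   read _ → write a, move +1, go to s1
s1 | ____aa[_]_a_   read _ → write a, move +1, go to s1
s1 | ____aaa[_]a_   read _ → write a, move +1, go to s1
s1 | ____aaaa[a]_   read a → write _, move +1, go to s2
s2 | ____aaaa_[_]   read _ → write a, move -1, go to s3
s3 | ____aaaa[_]a   read _ → write _, move -1, go to s0
s0 | ____aaa[a]_a   read a → write b, move -1, go to s2
s2 | ____aa[a]b_a   read a → write _, move -1, go to s1
s1 | ____a[a]_b_a   read a → write _, move +1, go to s2
s2 | ____a_[_]b_a   read _ → write a, move -1, go to s3
s3 | ____a[_]ab_a   read _ → write _, move -1, go to s0
s0 | ____[a]_ab_a   read a → write b, move -1, go to s2
s2 | ___[_]b_ab_a   read _ → write a, move -1, go to s3
s3 | __[_]ab_ab_a   read _ → write _, move -1, go to s0
s0 | _[_]_ab_ab_a   read _ → write _, move -1, go to s1
s1 | [_]__ab_ab_a   read _ → write a, move +1, go to s1
s1 | a[_]_ab_ab_a   read _ → write a, move +1, go to s1
s1 | aa[_]ab_ab_a   read _ → write a, move +1, go to s1
s1 | aaa[a]b_ab_a   read a → write _, move +1, go to s2
s2 | aaa_[b]_ab_a
The non-blank tape span at halt is aaa_b_ab_a.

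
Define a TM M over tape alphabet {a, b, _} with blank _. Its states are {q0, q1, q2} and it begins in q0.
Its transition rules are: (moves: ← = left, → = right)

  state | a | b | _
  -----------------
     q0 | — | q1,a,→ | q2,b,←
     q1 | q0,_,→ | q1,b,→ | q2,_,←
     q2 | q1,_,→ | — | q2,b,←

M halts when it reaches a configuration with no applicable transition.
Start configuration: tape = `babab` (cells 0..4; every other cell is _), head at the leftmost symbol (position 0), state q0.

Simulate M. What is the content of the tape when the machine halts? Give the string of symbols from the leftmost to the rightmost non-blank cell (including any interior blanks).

q0 | [b]abab_   read b → write a, move →, go to q1
q1 | a[a]bab_   read a → write _, move →, go to q0
q0 | a_[b]ab_   read b → write a, move →, go to q1
q1 | a_a[a]b_   read a → write _, move →, go to q0
q0 | a_a_[b]_   read b → write a, move →, go to q1
q1 | a_a_a[_]   read _ → write _, move ←, go to q2
q2 | a_a_[a]_   read a → write _, move →, go to q1
q1 | a_a__[_]   read _ → write _, move ←, go to q2
q2 | a_a_[_]_   read _ → write b, move ←, go to q2
q2 | a_a[_]b_   read _ → write b, move ←, go to q2
q2 | a_[a]bb_   read a → write _, move →, go to q1
q1 | a__[b]b_   read b → write b, move →, go to q1
q1 | a__b[b]_   read b → write b, move →, go to q1
q1 | a__bb[_]   read _ → write _, move ←, go to q2
q2 | a__b[b]_
The non-blank tape span at halt is a__bb.

a__bb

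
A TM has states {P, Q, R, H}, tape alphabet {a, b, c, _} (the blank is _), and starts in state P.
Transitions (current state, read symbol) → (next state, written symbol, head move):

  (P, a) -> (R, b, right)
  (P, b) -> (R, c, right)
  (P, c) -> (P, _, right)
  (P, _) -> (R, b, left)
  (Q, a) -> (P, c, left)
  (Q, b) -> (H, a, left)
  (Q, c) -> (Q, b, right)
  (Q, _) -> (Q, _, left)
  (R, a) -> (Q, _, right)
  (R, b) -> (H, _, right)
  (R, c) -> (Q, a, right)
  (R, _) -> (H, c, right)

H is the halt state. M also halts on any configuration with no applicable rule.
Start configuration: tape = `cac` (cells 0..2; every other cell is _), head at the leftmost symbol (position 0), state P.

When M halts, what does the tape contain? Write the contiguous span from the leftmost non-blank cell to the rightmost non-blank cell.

cb

P | [c]ac_   read c → write _, move right, go to P
P | _[a]c_   read a → write b, move right, go to R
R | _b[c]_   read c → write a, move right, go to Q
Q | _ba[_]   read _ → write _, move left, go to Q
Q | _b[a]_   read a → write c, move left, go to P
P | _[b]c_   read b → write c, move right, go to R
R | _c[c]_   read c → write a, move right, go to Q
Q | _ca[_]   read _ → write _, move left, go to Q
Q | _c[a]_   read a → write c, move left, go to P
P | _[c]c_   read c → write _, move right, go to P
P | __[c]_   read c → write _, move right, go to P
P | ___[_]   read _ → write b, move left, go to R
R | __[_]b   read _ → write c, move right, go to H
H | __c[b]
The non-blank tape span at halt is cb.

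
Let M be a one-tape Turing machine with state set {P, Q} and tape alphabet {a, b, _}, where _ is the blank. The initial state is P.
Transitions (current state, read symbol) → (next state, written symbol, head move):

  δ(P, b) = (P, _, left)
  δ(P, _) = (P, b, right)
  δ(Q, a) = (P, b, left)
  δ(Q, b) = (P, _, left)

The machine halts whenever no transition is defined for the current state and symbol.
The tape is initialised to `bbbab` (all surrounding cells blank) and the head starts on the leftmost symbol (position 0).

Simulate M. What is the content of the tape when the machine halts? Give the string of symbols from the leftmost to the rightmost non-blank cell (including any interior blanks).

bbbbbbab

state=P head=0 tape=___[b]bbab   (P,b)→(P,_,left)
state=P head=-1 tape=__[_]_bbab   (P,_)→(P,b,right)
state=P head=0 tape=__b[_]bbab   (P,_)→(P,b,right)
state=P head=1 tape=__bb[b]bab   (P,b)→(P,_,left)
state=P head=0 tape=__b[b]_bab   (P,b)→(P,_,left)
state=P head=-1 tape=__[b]__bab   (P,b)→(P,_,left)
state=P head=-2 tape=_[_]___bab   (P,_)→(P,b,right)
state=P head=-1 tape=_b[_]__bab   (P,_)→(P,b,right)
state=P head=0 tape=_bb[_]_bab   (P,_)→(P,b,right)
state=P head=1 tape=_bbb[_]bab   (P,_)→(P,b,right)
state=P head=2 tape=_bbbb[b]ab   (P,b)→(P,_,left)
state=P head=1 tape=_bbb[b]_ab   (P,b)→(P,_,left)
state=P head=0 tape=_bb[b]__ab   (P,b)→(P,_,left)
state=P head=-1 tape=_b[b]___ab   (P,b)→(P,_,left)
state=P head=-2 tape=_[b]____ab   (P,b)→(P,_,left)
state=P head=-3 tape=[_]_____ab   (P,_)→(P,b,right)
state=P head=-2 tape=b[_]____ab   (P,_)→(P,b,right)
state=P head=-1 tape=bb[_]___ab   (P,_)→(P,b,right)
state=P head=0 tape=bbb[_]__ab   (P,_)→(P,b,right)
state=P head=1 tape=bbbb[_]_ab   (P,_)→(P,b,right)
state=P head=2 tape=bbbbb[_]ab   (P,_)→(P,b,right)
state=P head=3 tape=bbbbbb[a]b
The non-blank tape span at halt is bbbbbbab.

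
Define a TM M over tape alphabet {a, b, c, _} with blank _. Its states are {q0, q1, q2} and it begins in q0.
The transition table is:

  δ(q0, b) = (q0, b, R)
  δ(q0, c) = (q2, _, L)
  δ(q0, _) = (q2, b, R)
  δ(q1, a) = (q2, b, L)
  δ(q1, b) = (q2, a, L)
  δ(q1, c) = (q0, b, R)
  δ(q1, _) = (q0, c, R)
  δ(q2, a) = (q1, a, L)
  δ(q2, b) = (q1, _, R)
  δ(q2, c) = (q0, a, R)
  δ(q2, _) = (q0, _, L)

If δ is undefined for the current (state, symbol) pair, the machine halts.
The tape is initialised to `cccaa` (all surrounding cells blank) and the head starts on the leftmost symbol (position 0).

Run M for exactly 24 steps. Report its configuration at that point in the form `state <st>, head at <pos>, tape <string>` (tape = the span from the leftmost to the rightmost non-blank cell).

state q1, head at 2, tape bbb__aa

q0 | __[c]ccaa   read c → write _, move L, go to q2
q2 | _[_]_ccaa   read _ → write _, move L, go to q0
q0 | [_]__ccaa   read _ → write b, move R, go to q2
q2 | b[_]_ccaa   read _ → write _, move L, go to q0
q0 | [b]__ccaa   read b → write b, move R, go to q0
q0 | b[_]_ccaa   read _ → write b, move R, go to q2
q2 | bb[_]ccaa   read _ → write _, move L, go to q0
q0 | b[b]_ccaa   read b → write b, move R, go to q0
q0 | bb[_]ccaa   read _ → write b, move R, go to q2
q2 | bbb[c]caa   read c → write a, move R, go to q0
q0 | bbba[c]aa   read c → write _, move L, go to q2
q2 | bbb[a]_aa   read a → write a, move L, go to q1
q1 | bb[b]a_aa   read b → write a, move L, go to q2
q2 | b[b]aa_aa   read b → write _, move R, go to q1
q1 | b_[a]a_aa   read a → write b, move L, go to q2
q2 | b[_]ba_aa   read _ → write _, move L, go to q0
q0 | [b]_ba_aa   read b → write b, move R, go to q0
q0 | b[_]ba_aa   read _ → write b, move R, go to q2
q2 | bb[b]a_aa   read b → write _, move R, go to q1
q1 | bb_[a]_aa   read a → write b, move L, go to q2
q2 | bb[_]b_aa   read _ → write _, move L, go to q0
q0 | b[b]_b_aa   read b → write b, move R, go to q0
q0 | bb[_]b_aa   read _ → write b, move R, go to q2
q2 | bbb[b]_aa   read b → write _, move R, go to q1
q1 | bbb_[_]aa
After 24 steps: state q1, head at 2, tape bbb__aa.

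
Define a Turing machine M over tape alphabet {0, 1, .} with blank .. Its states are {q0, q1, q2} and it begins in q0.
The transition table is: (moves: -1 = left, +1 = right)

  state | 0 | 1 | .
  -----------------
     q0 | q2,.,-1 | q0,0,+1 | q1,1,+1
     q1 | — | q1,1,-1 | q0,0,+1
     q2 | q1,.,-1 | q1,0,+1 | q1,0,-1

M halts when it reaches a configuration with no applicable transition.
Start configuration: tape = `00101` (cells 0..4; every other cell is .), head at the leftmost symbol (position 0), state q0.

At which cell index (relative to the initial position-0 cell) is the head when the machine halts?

q0 | ...[0]0101   read 0 → write ., move -1, go to q2
q2 | ..[.].0101   read . → write 0, move -1, go to q1
q1 | .[.]0.0101   read . → write 0, move +1, go to q0
q0 | .0[0].0101   read 0 → write ., move -1, go to q2
q2 | .[0]..0101   read 0 → write ., move -1, go to q1
q1 | [.]...0101   read . → write 0, move +1, go to q0
q0 | 0[.]..0101   read . → write 1, move +1, go to q1
q1 | 01[.].0101   read . → write 0, move +1, go to q0
q0 | 010[.]0101   read . → write 1, move +1, go to q1
q1 | 0101[0]101
At halt the head is at cell 1.

1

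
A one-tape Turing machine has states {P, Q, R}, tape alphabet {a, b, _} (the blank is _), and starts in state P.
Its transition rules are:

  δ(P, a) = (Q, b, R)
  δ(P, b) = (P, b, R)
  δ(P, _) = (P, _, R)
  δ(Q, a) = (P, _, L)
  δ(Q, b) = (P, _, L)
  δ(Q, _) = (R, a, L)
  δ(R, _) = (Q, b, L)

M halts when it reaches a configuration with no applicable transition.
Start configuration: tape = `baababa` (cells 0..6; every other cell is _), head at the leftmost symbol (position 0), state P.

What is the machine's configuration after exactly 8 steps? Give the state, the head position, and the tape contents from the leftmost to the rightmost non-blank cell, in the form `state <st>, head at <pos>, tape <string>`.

P | [b]aababa   read b → write b, move R, go to P
P | b[a]ababa   read a → write b, move R, go to Q
Q | bb[a]baba   read a → write _, move L, go to P
P | b[b]_baba   read b → write b, move R, go to P
P | bb[_]baba   read _ → write _, move R, go to P
P | bb_[b]aba   read b → write b, move R, go to P
P | bb_b[a]ba   read a → write b, move R, go to Q
Q | bb_bb[b]a   read b → write _, move L, go to P
P | bb_b[b]_a
After 8 steps: state P, head at 4, tape bb_bb_a.

state P, head at 4, tape bb_bb_a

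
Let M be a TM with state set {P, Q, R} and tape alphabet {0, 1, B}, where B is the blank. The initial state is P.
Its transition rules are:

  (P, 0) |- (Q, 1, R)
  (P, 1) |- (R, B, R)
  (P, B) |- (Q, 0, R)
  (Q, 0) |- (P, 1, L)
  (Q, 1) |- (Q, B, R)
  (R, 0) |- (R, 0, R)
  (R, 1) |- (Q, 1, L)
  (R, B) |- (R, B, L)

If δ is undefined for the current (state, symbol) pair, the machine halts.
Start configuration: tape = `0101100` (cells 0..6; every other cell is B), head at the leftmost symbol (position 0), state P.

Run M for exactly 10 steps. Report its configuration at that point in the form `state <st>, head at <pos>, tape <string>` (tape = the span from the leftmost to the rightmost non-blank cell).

P | [0]101100   read 0 → write 1, move R, go to Q
Q | 1[1]01100   read 1 → write B, move R, go to Q
Q | 1B[0]1100   read 0 → write 1, move L, go to P
P | 1[B]11100   read B → write 0, move R, go to Q
Q | 10[1]1100   read 1 → write B, move R, go to Q
Q | 10B[1]100   read 1 → write B, move R, go to Q
Q | 10BB[1]00   read 1 → write B, move R, go to Q
Q | 10BBB[0]0   read 0 → write 1, move L, go to P
P | 10BB[B]10   read B → write 0, move R, go to Q
Q | 10BB0[1]0   read 1 → write B, move R, go to Q
Q | 10BB0B[0]
After 10 steps: state Q, head at 6, tape 10BB0B0.

state Q, head at 6, tape 10BB0B0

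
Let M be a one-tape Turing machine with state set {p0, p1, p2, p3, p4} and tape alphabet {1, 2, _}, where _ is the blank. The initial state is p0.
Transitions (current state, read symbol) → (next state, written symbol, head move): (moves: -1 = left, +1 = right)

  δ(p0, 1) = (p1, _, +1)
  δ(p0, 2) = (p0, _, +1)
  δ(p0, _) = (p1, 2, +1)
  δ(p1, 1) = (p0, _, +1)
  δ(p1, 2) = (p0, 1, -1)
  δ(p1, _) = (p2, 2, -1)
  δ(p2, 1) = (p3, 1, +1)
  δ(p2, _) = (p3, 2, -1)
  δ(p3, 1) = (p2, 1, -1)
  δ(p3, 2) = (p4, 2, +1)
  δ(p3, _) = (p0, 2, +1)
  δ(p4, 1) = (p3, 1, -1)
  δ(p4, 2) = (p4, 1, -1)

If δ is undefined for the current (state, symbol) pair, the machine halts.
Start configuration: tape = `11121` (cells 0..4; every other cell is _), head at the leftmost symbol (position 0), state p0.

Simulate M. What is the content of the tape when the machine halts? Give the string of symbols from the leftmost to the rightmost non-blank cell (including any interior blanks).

22__22

p0 | [1]1121___   read 1 → write _, move +1, go to p1
p1 | _[1]121___   read 1 → write _, move +1, go to p0
p0 | __[1]21___   read 1 → write _, move +1, go to p1
p1 | ___[2]1___   read 2 → write 1, move -1, go to p0
p0 | __[_]11___   read _ → write 2, move +1, go to p1
p1 | __2[1]1___   read 1 → write _, move +1, go to p0
p0 | __2_[1]___   read 1 → write _, move +1, go to p1
p1 | __2__[_]__   read _ → write 2, move -1, go to p2
p2 | __2_[_]2__   read _ → write 2, move -1, go to p3
p3 | __2[_]22__   read _ → write 2, move +1, go to p0
p0 | __22[2]2__   read 2 → write _, move +1, go to p0
p0 | __22_[2]__   read 2 → write _, move +1, go to p0
p0 | __22__[_]_   read _ → write 2, move +1, go to p1
p1 | __22__2[_]   read _ → write 2, move -1, go to p2
p2 | __22__[2]2
The non-blank tape span at halt is 22__22.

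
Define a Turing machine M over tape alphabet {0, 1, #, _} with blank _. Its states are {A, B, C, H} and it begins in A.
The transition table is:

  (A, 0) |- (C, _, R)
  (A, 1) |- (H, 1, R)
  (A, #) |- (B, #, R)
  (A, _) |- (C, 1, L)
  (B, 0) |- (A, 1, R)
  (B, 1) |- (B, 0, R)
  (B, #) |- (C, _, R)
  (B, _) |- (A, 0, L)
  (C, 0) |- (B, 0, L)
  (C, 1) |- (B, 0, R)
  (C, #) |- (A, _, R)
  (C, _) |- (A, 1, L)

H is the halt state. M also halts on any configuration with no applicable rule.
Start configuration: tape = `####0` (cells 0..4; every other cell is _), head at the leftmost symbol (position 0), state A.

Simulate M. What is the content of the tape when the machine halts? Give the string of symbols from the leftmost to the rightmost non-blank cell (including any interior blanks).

#__#100

A | [#]###0__   read # → write #, move R, go to B
B | #[#]##0__   read # → write _, move R, go to C
C | #_[#]#0__   read # → write _, move R, go to A
A | #__[#]0__   read # → write #, move R, go to B
B | #__#[0]__   read 0 → write 1, move R, go to A
A | #__#1[_]_   read _ → write 1, move L, go to C
C | #__#[1]1_   read 1 → write 0, move R, go to B
B | #__#0[1]_   read 1 → write 0, move R, go to B
B | #__#00[_]   read _ → write 0, move L, go to A
A | #__#0[0]0   read 0 → write _, move R, go to C
C | #__#0_[0]   read 0 → write 0, move L, go to B
B | #__#0[_]0   read _ → write 0, move L, go to A
A | #__#[0]00   read 0 → write _, move R, go to C
C | #__#_[0]0   read 0 → write 0, move L, go to B
B | #__#[_]00   read _ → write 0, move L, go to A
A | #__[#]000   read # → write #, move R, go to B
B | #__#[0]00   read 0 → write 1, move R, go to A
A | #__#1[0]0   read 0 → write _, move R, go to C
C | #__#1_[0]   read 0 → write 0, move L, go to B
B | #__#1[_]0   read _ → write 0, move L, go to A
A | #__#[1]00   read 1 → write 1, move R, go to H
H | #__#1[0]0
The non-blank tape span at halt is #__#100.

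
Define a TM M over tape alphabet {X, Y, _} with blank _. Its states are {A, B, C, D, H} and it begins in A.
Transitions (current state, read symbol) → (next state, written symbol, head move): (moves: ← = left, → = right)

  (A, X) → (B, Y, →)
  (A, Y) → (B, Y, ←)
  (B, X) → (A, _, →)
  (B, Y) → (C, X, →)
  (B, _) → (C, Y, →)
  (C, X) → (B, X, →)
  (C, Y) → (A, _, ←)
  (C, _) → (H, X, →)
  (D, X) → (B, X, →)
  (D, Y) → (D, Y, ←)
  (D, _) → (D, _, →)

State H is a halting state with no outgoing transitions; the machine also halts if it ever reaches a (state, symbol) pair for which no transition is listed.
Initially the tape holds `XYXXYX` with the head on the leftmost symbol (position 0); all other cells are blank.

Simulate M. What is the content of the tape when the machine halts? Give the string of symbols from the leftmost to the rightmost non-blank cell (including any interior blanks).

state=A head=0 tape=[X]YXXYX   (A,X)→(B,Y,→)
state=B head=1 tape=Y[Y]XXYX   (B,Y)→(C,X,→)
state=C head=2 tape=YX[X]XYX   (C,X)→(B,X,→)
state=B head=3 tape=YXX[X]YX   (B,X)→(A,_,→)
state=A head=4 tape=YXX_[Y]X   (A,Y)→(B,Y,←)
state=B head=3 tape=YXX[_]YX   (B,_)→(C,Y,→)
state=C head=4 tape=YXXY[Y]X   (C,Y)→(A,_,←)
state=A head=3 tape=YXX[Y]_X   (A,Y)→(B,Y,←)
state=B head=2 tape=YX[X]Y_X   (B,X)→(A,_,→)
state=A head=3 tape=YX_[Y]_X   (A,Y)→(B,Y,←)
state=B head=2 tape=YX[_]Y_X   (B,_)→(C,Y,→)
state=C head=3 tape=YXY[Y]_X   (C,Y)→(A,_,←)
state=A head=2 tape=YX[Y]__X   (A,Y)→(B,Y,←)
state=B head=1 tape=Y[X]Y__X   (B,X)→(A,_,→)
state=A head=2 tape=Y_[Y]__X   (A,Y)→(B,Y,←)
state=B head=1 tape=Y[_]Y__X   (B,_)→(C,Y,→)
state=C head=2 tape=YY[Y]__X   (C,Y)→(A,_,←)
state=A head=1 tape=Y[Y]___X   (A,Y)→(B,Y,←)
state=B head=0 tape=[Y]Y___X   (B,Y)→(C,X,→)
state=C head=1 tape=X[Y]___X   (C,Y)→(A,_,←)
state=A head=0 tape=[X]____X   (A,X)→(B,Y,→)
state=B head=1 tape=Y[_]___X   (B,_)→(C,Y,→)
state=C head=2 tape=YY[_]__X   (C,_)→(H,X,→)
state=H head=3 tape=YYX[_]_X
The non-blank tape span at halt is YYX__X.

YYX__X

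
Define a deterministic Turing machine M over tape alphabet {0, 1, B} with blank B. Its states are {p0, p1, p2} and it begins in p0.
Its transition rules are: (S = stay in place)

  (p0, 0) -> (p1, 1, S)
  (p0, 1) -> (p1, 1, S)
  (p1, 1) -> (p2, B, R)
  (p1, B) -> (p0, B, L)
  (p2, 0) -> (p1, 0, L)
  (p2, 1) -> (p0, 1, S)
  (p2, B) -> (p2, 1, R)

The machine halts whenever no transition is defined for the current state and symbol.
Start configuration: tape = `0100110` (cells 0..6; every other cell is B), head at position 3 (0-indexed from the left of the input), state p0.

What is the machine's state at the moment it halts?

p0

state=p0 head=3 tape=010[0]110   (p0,0)→(p1,1,S)
state=p1 head=3 tape=010[1]110   (p1,1)→(p2,B,R)
state=p2 head=4 tape=010B[1]10   (p2,1)→(p0,1,S)
state=p0 head=4 tape=010B[1]10   (p0,1)→(p1,1,S)
state=p1 head=4 tape=010B[1]10   (p1,1)→(p2,B,R)
state=p2 head=5 tape=010BB[1]0   (p2,1)→(p0,1,S)
state=p0 head=5 tape=010BB[1]0   (p0,1)→(p1,1,S)
state=p1 head=5 tape=010BB[1]0   (p1,1)→(p2,B,R)
state=p2 head=6 tape=010BBB[0]   (p2,0)→(p1,0,L)
state=p1 head=5 tape=010BB[B]0   (p1,B)→(p0,B,L)
state=p0 head=4 tape=010B[B]B0
No transition is defined for (p0, B); M halts in state p0.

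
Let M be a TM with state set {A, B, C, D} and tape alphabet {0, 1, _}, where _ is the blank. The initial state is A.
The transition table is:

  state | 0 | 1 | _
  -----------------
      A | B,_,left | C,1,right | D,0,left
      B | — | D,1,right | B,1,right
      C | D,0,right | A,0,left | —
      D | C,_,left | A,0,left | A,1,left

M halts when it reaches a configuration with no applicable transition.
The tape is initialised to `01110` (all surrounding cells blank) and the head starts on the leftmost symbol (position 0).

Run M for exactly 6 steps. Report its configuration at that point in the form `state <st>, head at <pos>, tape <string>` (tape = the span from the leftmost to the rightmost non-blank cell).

state=A head=0 tape=_[0]1110   (A,0)→(B,_,left)
state=B head=-1 tape=[_]_1110   (B,_)→(B,1,right)
state=B head=0 tape=1[_]1110   (B,_)→(B,1,right)
state=B head=1 tape=11[1]110   (B,1)→(D,1,right)
state=D head=2 tape=111[1]10   (D,1)→(A,0,left)
state=A head=1 tape=11[1]010   (A,1)→(C,1,right)
state=C head=2 tape=111[0]10
After 6 steps: state C, head at 2, tape 111010.

state C, head at 2, tape 111010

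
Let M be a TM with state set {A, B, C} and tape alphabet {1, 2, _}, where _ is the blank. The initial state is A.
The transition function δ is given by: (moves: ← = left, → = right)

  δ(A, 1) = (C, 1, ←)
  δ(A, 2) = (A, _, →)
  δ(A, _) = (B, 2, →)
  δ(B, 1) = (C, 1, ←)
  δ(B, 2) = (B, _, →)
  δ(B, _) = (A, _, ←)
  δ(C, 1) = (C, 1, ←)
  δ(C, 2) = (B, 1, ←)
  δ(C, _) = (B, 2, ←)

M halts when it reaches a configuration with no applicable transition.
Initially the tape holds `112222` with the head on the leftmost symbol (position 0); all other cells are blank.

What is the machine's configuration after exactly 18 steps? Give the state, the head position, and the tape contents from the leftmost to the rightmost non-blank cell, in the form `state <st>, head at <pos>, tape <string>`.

A | ___[1]12222   read 1 → write 1, move ←, go to C
C | __[_]112222   read _ → write 2, move ←, go to B
B | _[_]2112222   read _ → write _, move ←, go to A
A | [_]_2112222   read _ → write 2, move →, go to B
B | 2[_]2112222   read _ → write _, move ←, go to A
A | [2]_2112222   read 2 → write _, move →, go to A
A | _[_]2112222   read _ → write 2, move →, go to B
B | _2[2]112222   read 2 → write _, move →, go to B
B | _2_[1]12222   read 1 → write 1, move ←, go to C
C | _2[_]112222   read _ → write 2, move ←, go to B
B | _[2]2112222   read 2 → write _, move →, go to B
B | __[2]112222   read 2 → write _, move →, go to B
B | ___[1]12222   read 1 → write 1, move ←, go to C
C | __[_]112222   read _ → write 2, move ←, go to B
B | _[_]2112222   read _ → write _, move ←, go to A
A | [_]_2112222   read _ → write 2, move →, go to B
B | 2[_]2112222   read _ → write _, move ←, go to A
A | [2]_2112222   read 2 → write _, move →, go to A
A | _[_]2112222
After 18 steps: state A, head at -2, tape 2112222.

state A, head at -2, tape 2112222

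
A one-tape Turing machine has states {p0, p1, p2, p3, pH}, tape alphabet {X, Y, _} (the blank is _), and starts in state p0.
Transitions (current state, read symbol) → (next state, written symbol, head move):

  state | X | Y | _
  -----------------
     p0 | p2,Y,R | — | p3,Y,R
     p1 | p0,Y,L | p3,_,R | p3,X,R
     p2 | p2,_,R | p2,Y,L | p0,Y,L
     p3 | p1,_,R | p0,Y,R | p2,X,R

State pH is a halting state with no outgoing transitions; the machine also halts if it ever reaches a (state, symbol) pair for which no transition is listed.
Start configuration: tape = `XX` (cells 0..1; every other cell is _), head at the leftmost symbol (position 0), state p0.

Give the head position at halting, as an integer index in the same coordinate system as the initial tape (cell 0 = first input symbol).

p0 | __[X]X____   read X → write Y, move R, go to p2
p2 | __Y[X]____   read X → write _, move R, go to p2
p2 | __Y_[_]___   read _ → write Y, move L, go to p0
p0 | __Y[_]Y___   read _ → write Y, move R, go to p3
p3 | __YY[Y]___   read Y → write Y, move R, go to p0
p0 | __YYY[_]__   read _ → write Y, move R, go to p3
p3 | __YYYY[_]_   read _ → write X, move R, go to p2
p2 | __YYYYX[_]   read _ → write Y, move L, go to p0
p0 | __YYYY[X]Y   read X → write Y, move R, go to p2
p2 | __YYYYY[Y]   read Y → write Y, move L, go to p2
p2 | __YYYY[Y]Y   read Y → write Y, move L, go to p2
p2 | __YYY[Y]YY   read Y → write Y, move L, go to p2
p2 | __YY[Y]YYY   read Y → write Y, move L, go to p2
p2 | __Y[Y]YYYY   read Y → write Y, move L, go to p2
p2 | __[Y]YYYYY   read Y → write Y, move L, go to p2
p2 | _[_]YYYYYY   read _ → write Y, move L, go to p0
p0 | [_]YYYYYYY   read _ → write Y, move R, go to p3
p3 | Y[Y]YYYYYY   read Y → write Y, move R, go to p0
p0 | YY[Y]YYYYY
At halt the head is at cell 0.

0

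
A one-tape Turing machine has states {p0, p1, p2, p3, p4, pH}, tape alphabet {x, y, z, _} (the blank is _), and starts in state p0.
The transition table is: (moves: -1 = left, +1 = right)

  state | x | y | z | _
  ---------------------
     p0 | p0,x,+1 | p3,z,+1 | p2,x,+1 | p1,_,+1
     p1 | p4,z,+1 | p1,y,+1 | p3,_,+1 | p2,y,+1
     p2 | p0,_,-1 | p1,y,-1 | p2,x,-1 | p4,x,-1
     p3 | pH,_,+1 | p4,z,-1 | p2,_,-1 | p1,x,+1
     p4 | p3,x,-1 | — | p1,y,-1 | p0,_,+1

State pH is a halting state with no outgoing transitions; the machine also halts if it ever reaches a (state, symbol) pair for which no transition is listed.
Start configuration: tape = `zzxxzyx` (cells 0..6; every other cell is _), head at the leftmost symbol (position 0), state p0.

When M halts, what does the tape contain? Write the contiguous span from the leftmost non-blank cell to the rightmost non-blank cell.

p0 | __[z]zxxzyx   read z → write x, move +1, go to p2
p2 | __x[z]xxzyx   read z → write x, move -1, go to p2
p2 | __[x]xxxzyx   read x → write _, move -1, go to p0
p0 | _[_]_xxxzyx   read _ → write _, move +1, go to p1
p1 | __[_]xxxzyx   read _ → write y, move +1, go to p2
p2 | __y[x]xxzyx   read x → write _, move -1, go to p0
p0 | __[y]_xxzyx   read y → write z, move +1, go to p3
p3 | __z[_]xxzyx   read _ → write x, move +1, go to p1
p1 | __zx[x]xzyx   read x → write z, move +1, go to p4
p4 | __zxz[x]zyx   read x → write x, move -1, go to p3
p3 | __zx[z]xzyx   read z → write _, move -1, go to p2
p2 | __z[x]_xzyx   read x → write _, move -1, go to p0
p0 | __[z]__xzyx   read z → write x, move +1, go to p2
p2 | __x[_]_xzyx   read _ → write x, move -1, go to p4
p4 | __[x]x_xzyx   read x → write x, move -1, go to p3
p3 | _[_]xx_xzyx   read _ → write x, move +1, go to p1
p1 | _x[x]x_xzyx   read x → write z, move +1, go to p4
p4 | _xz[x]_xzyx   read x → write x, move -1, go to p3
p3 | _x[z]x_xzyx   read z → write _, move -1, go to p2
p2 | _[x]_x_xzyx   read x → write _, move -1, go to p0
p0 | [_]__x_xzyx   read _ → write _, move +1, go to p1
p1 | _[_]_x_xzyx   read _ → write y, move +1, go to p2
p2 | _y[_]x_xzyx   read _ → write x, move -1, go to p4
p4 | _[y]xx_xzyx
The non-blank tape span at halt is yxx_xzyx.

yxx_xzyx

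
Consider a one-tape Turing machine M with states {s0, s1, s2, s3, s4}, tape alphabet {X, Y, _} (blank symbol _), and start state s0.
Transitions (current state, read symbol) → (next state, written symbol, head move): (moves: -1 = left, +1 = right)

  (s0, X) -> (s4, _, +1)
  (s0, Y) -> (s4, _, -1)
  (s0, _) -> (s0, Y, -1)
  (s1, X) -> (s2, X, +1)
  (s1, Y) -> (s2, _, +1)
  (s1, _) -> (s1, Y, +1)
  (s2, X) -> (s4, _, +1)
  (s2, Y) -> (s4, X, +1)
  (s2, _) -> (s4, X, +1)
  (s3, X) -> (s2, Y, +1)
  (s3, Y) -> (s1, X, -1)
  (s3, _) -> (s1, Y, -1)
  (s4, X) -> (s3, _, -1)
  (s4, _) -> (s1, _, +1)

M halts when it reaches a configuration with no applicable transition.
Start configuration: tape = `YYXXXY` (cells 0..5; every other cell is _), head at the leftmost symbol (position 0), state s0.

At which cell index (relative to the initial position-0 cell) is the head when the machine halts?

s0 | _[Y]YXXXY   read Y → write _, move -1, go to s4
s4 | [_]_YXXXY   read _ → write _, move +1, go to s1
s1 | _[_]YXXXY   read _ → write Y, move +1, go to s1
s1 | _Y[Y]XXXY   read Y → write _, move +1, go to s2
s2 | _Y_[X]XXY   read X → write _, move +1, go to s4
s4 | _Y__[X]XY   read X → write _, move -1, go to s3
s3 | _Y_[_]_XY   read _ → write Y, move -1, go to s1
s1 | _Y[_]Y_XY   read _ → write Y, move +1, go to s1
s1 | _YY[Y]_XY   read Y → write _, move +1, go to s2
s2 | _YY_[_]XY   read _ → write X, move +1, go to s4
s4 | _YY_X[X]Y   read X → write _, move -1, go to s3
s3 | _YY_[X]_Y   read X → write Y, move +1, go to s2
s2 | _YY_Y[_]Y   read _ → write X, move +1, go to s4
s4 | _YY_YX[Y]
At halt the head is at cell 5.

5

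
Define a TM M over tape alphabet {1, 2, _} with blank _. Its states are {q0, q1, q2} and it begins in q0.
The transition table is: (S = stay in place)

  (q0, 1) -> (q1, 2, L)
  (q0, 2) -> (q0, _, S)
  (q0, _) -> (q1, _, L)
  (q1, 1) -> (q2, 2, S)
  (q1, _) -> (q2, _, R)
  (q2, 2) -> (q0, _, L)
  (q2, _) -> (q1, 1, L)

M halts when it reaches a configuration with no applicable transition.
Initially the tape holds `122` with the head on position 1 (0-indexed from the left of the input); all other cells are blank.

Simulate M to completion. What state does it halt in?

q2

q0 | __1[2]2   read 2 → write _, move S, go to q0
q0 | __1[_]2   read _ → write _, move L, go to q1
q1 | __[1]_2   read 1 → write 2, move S, go to q2
q2 | __[2]_2   read 2 → write _, move L, go to q0
q0 | _[_]__2   read _ → write _, move L, go to q1
q1 | [_]___2   read _ → write _, move R, go to q2
q2 | _[_]__2   read _ → write 1, move L, go to q1
q1 | [_]1__2   read _ → write _, move R, go to q2
q2 | _[1]__2
No transition is defined for (q2, 1); M halts in state q2.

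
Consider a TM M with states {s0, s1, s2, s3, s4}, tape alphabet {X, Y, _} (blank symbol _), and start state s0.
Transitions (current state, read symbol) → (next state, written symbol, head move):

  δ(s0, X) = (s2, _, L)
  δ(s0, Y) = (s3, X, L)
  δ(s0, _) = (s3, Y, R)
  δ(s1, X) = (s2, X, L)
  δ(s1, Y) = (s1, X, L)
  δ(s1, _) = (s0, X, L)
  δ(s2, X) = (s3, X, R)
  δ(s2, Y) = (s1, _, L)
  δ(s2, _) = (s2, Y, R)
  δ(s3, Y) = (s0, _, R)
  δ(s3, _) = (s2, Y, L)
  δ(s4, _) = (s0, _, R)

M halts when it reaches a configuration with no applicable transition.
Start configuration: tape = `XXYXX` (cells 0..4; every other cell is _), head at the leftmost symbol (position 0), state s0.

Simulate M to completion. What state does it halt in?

s3

state=s0 head=0 tape=___[X]XYXX___   (s0,X)→(s2,_,L)
state=s2 head=-1 tape=__[_]_XYXX___   (s2,_)→(s2,Y,R)
state=s2 head=0 tape=__Y[_]XYXX___   (s2,_)→(s2,Y,R)
state=s2 head=1 tape=__YY[X]YXX___   (s2,X)→(s3,X,R)
state=s3 head=2 tape=__YYX[Y]XX___   (s3,Y)→(s0,_,R)
state=s0 head=3 tape=__YYX_[X]X___   (s0,X)→(s2,_,L)
state=s2 head=2 tape=__YYX[_]_X___   (s2,_)→(s2,Y,R)
state=s2 head=3 tape=__YYXY[_]X___   (s2,_)→(s2,Y,R)
state=s2 head=4 tape=__YYXYY[X]___   (s2,X)→(s3,X,R)
state=s3 head=5 tape=__YYXYYX[_]__   (s3,_)→(s2,Y,L)
state=s2 head=4 tape=__YYXYY[X]Y__   (s2,X)→(s3,X,R)
state=s3 head=5 tape=__YYXYYX[Y]__   (s3,Y)→(s0,_,R)
state=s0 head=6 tape=__YYXYYX_[_]_   (s0,_)→(s3,Y,R)
state=s3 head=7 tape=__YYXYYX_Y[_]   (s3,_)→(s2,Y,L)
state=s2 head=6 tape=__YYXYYX_[Y]Y   (s2,Y)→(s1,_,L)
state=s1 head=5 tape=__YYXYYX[_]_Y   (s1,_)→(s0,X,L)
state=s0 head=4 tape=__YYXYY[X]X_Y   (s0,X)→(s2,_,L)
state=s2 head=3 tape=__YYXY[Y]_X_Y   (s2,Y)→(s1,_,L)
state=s1 head=2 tape=__YYX[Y]__X_Y   (s1,Y)→(s1,X,L)
state=s1 head=1 tape=__YY[X]X__X_Y   (s1,X)→(s2,X,L)
state=s2 head=0 tape=__Y[Y]XX__X_Y   (s2,Y)→(s1,_,L)
state=s1 head=-1 tape=__[Y]_XX__X_Y   (s1,Y)→(s1,X,L)
state=s1 head=-2 tape=_[_]X_XX__X_Y   (s1,_)→(s0,X,L)
state=s0 head=-3 tape=[_]XX_XX__X_Y   (s0,_)→(s3,Y,R)
state=s3 head=-2 tape=Y[X]X_XX__X_Y
No transition is defined for (s3, X); M halts in state s3.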